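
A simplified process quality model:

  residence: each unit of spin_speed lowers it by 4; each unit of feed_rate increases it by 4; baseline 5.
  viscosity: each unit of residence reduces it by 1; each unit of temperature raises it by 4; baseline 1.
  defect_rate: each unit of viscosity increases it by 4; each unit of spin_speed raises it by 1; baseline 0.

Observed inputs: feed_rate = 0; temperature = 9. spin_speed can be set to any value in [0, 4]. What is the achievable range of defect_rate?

128 to 196

Substituting into the residence equation gives residence = -4*spin_speed + 5.
Substituting into the viscosity equation gives viscosity = 4*spin_speed + 32.
Substituting into the defect_rate equation gives defect_rate = 17*spin_speed + 128.
Linear in spin_speed, so extremes are at the endpoints: spin_speed = 0 gives defect_rate = 128; spin_speed = 4 gives defect_rate = 196.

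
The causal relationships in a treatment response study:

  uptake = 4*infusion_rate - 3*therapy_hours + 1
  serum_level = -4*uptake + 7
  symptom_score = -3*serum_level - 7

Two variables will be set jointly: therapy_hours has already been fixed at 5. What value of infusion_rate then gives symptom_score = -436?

infusion_rate = -5

With therapy_hours held at 5:
Substituting into the uptake equation gives uptake = 4*infusion_rate - 14.
This gives serum_level = -16*infusion_rate + 63.
Substituting into the symptom_score equation gives symptom_score = 48*infusion_rate - 196.
Solve 48*infusion_rate - 196 = -436: infusion_rate = (-436 + 196) / 48 = -5.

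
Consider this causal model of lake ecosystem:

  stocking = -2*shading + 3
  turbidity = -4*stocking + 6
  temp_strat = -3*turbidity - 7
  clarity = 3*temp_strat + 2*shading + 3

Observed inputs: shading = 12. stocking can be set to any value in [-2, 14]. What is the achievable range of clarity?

Intervening on stocking fixes its value directly, overriding its dependence on shading.
Substituting into the temp_strat equation gives temp_strat = 12*stocking - 25.
clarity becomes 36*stocking - 48.
Linear in stocking, so extremes are at the endpoints: stocking = -2 gives clarity = -120; stocking = 14 gives clarity = 456.

-120 to 456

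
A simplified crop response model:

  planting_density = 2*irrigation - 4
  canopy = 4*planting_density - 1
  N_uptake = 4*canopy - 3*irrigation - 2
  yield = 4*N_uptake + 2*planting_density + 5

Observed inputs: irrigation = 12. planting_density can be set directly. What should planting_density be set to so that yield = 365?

Intervening on planting_density fixes its value directly, overriding its dependence on irrigation.
Substituting into the N_uptake equation gives N_uptake = 16*planting_density - 42.
yield becomes 66*planting_density - 163.
Solve 66*planting_density - 163 = 365: planting_density = (365 + 163) / 66 = 8.

planting_density = 8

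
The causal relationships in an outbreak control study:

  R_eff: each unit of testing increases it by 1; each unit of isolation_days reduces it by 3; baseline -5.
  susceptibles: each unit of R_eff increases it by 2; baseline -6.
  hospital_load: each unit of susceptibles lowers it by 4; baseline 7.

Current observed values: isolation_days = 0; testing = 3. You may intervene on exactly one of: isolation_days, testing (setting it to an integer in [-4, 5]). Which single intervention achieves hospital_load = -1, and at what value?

Intervening on isolation_days: with other inputs at their observed values, hospital_load = 24*isolation_days + 47. Solving for -1 gives isolation_days = -2, within [-4, 5].
Intervening on testing: hospital_load = -8*testing + 71. Reaching -1 requires testing = 9, outside [-4, 5].

set isolation_days = -2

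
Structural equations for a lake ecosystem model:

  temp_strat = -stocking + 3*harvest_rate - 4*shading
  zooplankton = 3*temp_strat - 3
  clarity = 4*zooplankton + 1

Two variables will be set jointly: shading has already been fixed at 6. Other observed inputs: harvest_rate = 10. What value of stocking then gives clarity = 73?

stocking = -1

With shading held at 6:
Substituting into the temp_strat equation gives temp_strat = -stocking + 6.
Substituting into the zooplankton equation gives zooplankton = -3*stocking + 15.
Substituting into the clarity equation gives clarity = -12*stocking + 61.
Solve -12*stocking + 61 = 73: stocking = (73 - 61) / -12 = -1.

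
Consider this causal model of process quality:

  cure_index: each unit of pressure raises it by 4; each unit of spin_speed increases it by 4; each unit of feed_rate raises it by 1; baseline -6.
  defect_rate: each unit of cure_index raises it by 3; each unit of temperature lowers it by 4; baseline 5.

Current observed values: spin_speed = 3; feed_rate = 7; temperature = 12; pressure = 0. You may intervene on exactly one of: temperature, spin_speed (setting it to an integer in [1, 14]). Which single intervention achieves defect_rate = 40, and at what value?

Intervening on temperature: with other inputs at their observed values, defect_rate = -4*temperature + 44. Solving for 40 gives temperature = 1, within [1, 14].
Intervening on spin_speed: defect_rate = 12*spin_speed - 40. Reaching 40 requires spin_speed = 20/3, not an integer.

set temperature = 1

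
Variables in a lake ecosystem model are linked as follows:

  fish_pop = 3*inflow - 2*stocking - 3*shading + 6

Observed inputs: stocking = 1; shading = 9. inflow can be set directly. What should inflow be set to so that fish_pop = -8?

inflow = 5

Substituting into the fish_pop equation gives fish_pop = 3*inflow - 23.
Solve 3*inflow - 23 = -8: inflow = (-8 + 23) / 3 = 5.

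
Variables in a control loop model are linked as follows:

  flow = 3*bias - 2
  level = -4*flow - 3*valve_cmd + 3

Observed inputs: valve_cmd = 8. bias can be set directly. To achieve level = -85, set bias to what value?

bias = 6

Substituting into the level equation gives level = -12*bias - 13.
Solve -12*bias - 13 = -85: bias = (-85 + 13) / -12 = 6.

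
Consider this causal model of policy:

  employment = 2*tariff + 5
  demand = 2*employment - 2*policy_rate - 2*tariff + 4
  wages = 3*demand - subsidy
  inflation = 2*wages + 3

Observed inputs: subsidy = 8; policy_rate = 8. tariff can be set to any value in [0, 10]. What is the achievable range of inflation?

Substituting into the demand equation gives demand = 2*tariff - 2.
So wages = 6*tariff - 14.
Substituting into the inflation equation gives inflation = 12*tariff - 25.
Linear in tariff, so extremes are at the endpoints: tariff = 0 gives inflation = -25; tariff = 10 gives inflation = 95.

-25 to 95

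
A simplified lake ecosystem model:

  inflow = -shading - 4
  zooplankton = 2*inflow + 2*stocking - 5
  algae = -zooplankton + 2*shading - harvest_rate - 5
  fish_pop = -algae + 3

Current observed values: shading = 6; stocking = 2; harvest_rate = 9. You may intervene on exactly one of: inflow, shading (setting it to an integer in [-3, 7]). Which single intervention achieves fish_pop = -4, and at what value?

Intervening on inflow: fish_pop = 2*inflow + 4. Reaching -4 requires inflow = -4, outside [-3, 7].
Intervening on shading: with other inputs at their observed values, fish_pop = -4*shading + 8. Solving for -4 gives shading = 3, within [-3, 7].

set shading = 3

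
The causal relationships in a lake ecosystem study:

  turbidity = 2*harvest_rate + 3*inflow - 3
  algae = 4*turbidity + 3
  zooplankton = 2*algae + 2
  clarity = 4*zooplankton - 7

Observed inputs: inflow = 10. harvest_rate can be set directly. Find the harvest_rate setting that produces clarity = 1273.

Substituting into the turbidity equation gives turbidity = 2*harvest_rate + 27.
Substituting into the algae equation gives algae = 8*harvest_rate + 111.
Substituting into the zooplankton equation gives zooplankton = 16*harvest_rate + 224.
Substituting into the clarity equation gives clarity = 64*harvest_rate + 889.
Solve 64*harvest_rate + 889 = 1273: harvest_rate = (1273 - 889) / 64 = 6.

harvest_rate = 6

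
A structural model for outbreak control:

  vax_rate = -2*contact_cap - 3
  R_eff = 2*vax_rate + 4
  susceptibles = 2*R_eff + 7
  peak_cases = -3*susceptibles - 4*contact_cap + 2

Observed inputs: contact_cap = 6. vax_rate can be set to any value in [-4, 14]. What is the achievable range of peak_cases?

Intervening on vax_rate fixes its value directly, overriding its dependence on contact_cap.
Substituting into the susceptibles equation gives susceptibles = 4*vax_rate + 15.
So peak_cases = -12*vax_rate - 67.
Linear in vax_rate, so extremes are at the endpoints: vax_rate = -4 gives peak_cases = -19; vax_rate = 14 gives peak_cases = -235.

-235 to -19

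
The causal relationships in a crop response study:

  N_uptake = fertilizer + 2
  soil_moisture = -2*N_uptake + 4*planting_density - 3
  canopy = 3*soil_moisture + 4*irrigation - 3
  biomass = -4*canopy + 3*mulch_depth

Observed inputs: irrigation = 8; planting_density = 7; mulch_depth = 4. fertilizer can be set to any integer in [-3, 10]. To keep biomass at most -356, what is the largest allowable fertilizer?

Substituting into the soil_moisture equation gives soil_moisture = -2*fertilizer + 21.
So canopy = -6*fertilizer + 92.
Substituting into the biomass equation gives biomass = 24*fertilizer - 356.
Require 24*fertilizer - 356 ≤ -356, so fertilizer ≤ 0.
The largest integer in [-3, 10] satisfying this is 0.

fertilizer = 0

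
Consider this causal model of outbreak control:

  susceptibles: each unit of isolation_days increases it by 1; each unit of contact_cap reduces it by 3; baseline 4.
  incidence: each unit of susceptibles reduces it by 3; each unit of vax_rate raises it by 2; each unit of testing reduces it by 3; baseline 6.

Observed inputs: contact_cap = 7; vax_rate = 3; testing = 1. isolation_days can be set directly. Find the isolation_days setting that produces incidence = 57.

isolation_days = 1

Substituting into the susceptibles equation gives susceptibles = isolation_days - 17.
Substituting into the incidence equation gives incidence = -3*isolation_days + 60.
Solve -3*isolation_days + 60 = 57: isolation_days = (57 - 60) / -3 = 1.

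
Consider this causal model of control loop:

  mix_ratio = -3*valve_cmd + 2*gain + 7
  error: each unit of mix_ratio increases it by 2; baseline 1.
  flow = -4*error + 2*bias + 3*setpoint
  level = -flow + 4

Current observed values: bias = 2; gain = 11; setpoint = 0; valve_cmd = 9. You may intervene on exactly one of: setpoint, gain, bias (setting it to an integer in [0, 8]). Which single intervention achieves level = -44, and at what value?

Intervening on setpoint: level = -3*setpoint + 20. Reaching -44 requires setpoint = 64/3, not an integer.
Intervening on gain: with other inputs at their observed values, level = 16*gain - 156. Solving for -44 gives gain = 7, within [0, 8].
Intervening on bias: level = -2*bias + 24. Reaching -44 requires bias = 34, outside [0, 8].

set gain = 7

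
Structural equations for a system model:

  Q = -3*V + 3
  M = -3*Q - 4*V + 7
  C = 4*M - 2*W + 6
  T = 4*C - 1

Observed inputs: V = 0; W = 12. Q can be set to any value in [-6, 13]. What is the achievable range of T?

-585 to 327

Intervening on Q fixes its value directly, overriding its dependence on V.
Substituting into the M equation gives M = -3*Q + 7.
So C = -12*Q + 10.
So T = -48*Q + 39.
Linear in Q, so extremes are at the endpoints: Q = -6 gives T = 327; Q = 13 gives T = -585.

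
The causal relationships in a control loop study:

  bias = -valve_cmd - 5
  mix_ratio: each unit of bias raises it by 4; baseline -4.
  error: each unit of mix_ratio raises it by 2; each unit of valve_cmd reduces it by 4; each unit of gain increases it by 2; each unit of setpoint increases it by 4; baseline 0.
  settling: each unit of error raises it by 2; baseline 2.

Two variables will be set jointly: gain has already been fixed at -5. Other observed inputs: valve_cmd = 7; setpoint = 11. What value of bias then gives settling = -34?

With gain held at -5:
Intervening on bias fixes its value directly, overriding its dependence on valve_cmd.
Substituting into the error equation gives error = 8*bias - 2.
This gives settling = 16*bias - 2.
Solve 16*bias - 2 = -34: bias = (-34 + 2) / 16 = -2.

bias = -2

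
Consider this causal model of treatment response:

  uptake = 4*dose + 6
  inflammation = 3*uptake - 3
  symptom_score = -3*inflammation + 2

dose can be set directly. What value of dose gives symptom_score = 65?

dose = -3

Substituting into the inflammation equation gives inflammation = 12*dose + 15.
So symptom_score = -36*dose - 43.
Solve -36*dose - 43 = 65: dose = (65 + 43) / -36 = -3.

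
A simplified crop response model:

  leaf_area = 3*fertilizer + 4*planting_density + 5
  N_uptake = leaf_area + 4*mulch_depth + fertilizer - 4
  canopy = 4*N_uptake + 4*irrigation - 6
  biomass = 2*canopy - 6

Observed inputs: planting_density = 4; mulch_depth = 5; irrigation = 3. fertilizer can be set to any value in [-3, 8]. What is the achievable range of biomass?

206 to 558

Substituting into the leaf_area equation gives leaf_area = 3*fertilizer + 21.
Substituting into the N_uptake equation gives N_uptake = 4*fertilizer + 37.
Substituting into the canopy equation gives canopy = 16*fertilizer + 154.
biomass becomes 32*fertilizer + 302.
Linear in fertilizer, so extremes are at the endpoints: fertilizer = -3 gives biomass = 206; fertilizer = 8 gives biomass = 558.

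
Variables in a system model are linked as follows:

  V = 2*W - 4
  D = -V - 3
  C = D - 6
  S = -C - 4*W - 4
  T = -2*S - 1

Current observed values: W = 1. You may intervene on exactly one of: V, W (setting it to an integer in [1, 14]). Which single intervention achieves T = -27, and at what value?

set V = 12

Intervening on V: with other inputs at their observed values, T = -2*V - 3. Solving for -27 gives V = 12, within [1, 14].
Intervening on W: T = 4*W - 3. Reaching -27 requires W = -6, outside [1, 14].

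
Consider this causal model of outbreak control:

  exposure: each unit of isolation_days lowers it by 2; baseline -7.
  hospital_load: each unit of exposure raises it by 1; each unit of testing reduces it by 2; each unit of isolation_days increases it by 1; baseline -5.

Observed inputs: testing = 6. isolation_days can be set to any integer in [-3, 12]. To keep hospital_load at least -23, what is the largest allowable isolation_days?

isolation_days = -1

Substituting into the hospital_load equation gives hospital_load = -isolation_days - 24.
Require -isolation_days - 24 ≥ -23, so isolation_days ≤ -1.
The largest integer in [-3, 12] satisfying this is -1.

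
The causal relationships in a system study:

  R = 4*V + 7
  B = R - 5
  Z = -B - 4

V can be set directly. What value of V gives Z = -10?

V = 1

Substituting into the B equation gives B = 4*V + 2.
Substituting into the Z equation gives Z = -4*V - 6.
Solve -4*V - 6 = -10: V = (-10 + 6) / -4 = 1.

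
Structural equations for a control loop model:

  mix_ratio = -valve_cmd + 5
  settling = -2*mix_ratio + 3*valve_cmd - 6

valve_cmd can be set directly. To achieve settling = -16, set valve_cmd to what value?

valve_cmd = 0

Substituting into the settling equation gives settling = 5*valve_cmd - 16.
Solve 5*valve_cmd - 16 = -16: valve_cmd = (-16 + 16) / 5 = 0.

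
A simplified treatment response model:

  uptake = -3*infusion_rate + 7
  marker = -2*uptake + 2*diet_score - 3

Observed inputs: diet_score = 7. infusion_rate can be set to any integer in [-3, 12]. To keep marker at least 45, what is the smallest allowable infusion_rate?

infusion_rate = 8

Substituting into the marker equation gives marker = 6*infusion_rate - 3.
Require 6*infusion_rate - 3 ≥ 45, so infusion_rate ≥ 8.
The smallest integer in [-3, 12] satisfying this is 8.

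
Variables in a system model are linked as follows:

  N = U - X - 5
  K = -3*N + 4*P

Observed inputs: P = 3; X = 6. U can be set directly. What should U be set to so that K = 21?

Substituting into the N equation gives N = U - 11.
K becomes -3*U + 45.
Solve -3*U + 45 = 21: U = (21 - 45) / -3 = 8.

U = 8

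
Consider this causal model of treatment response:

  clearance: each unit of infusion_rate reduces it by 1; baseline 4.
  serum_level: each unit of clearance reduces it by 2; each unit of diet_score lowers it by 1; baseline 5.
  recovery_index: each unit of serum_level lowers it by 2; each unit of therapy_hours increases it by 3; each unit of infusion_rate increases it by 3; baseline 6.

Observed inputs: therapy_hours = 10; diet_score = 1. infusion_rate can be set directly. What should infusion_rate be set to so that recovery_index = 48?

infusion_rate = -4

Substituting into the serum_level equation gives serum_level = 2*infusion_rate - 4.
So recovery_index = -infusion_rate + 44.
Solve -infusion_rate + 44 = 48: infusion_rate = (48 - 44) / -1 = -4.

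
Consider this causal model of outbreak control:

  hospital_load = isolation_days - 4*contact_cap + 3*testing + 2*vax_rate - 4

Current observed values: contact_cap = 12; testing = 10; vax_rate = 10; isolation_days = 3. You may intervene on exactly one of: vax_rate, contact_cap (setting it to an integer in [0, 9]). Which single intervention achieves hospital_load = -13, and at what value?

set vax_rate = 3

Intervening on vax_rate: with other inputs at their observed values, hospital_load = 2*vax_rate - 19. Solving for -13 gives vax_rate = 3, within [0, 9].
Intervening on contact_cap: hospital_load = -4*contact_cap + 49. Reaching -13 requires contact_cap = 31/2, not an integer.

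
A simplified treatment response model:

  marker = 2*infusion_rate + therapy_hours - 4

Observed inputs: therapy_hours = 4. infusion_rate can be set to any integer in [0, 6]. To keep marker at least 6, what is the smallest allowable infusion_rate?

infusion_rate = 3

Substituting into the marker equation gives marker = 2*infusion_rate.
Require 2*infusion_rate ≥ 6, so infusion_rate ≥ 3.
The smallest integer in [0, 6] satisfying this is 3.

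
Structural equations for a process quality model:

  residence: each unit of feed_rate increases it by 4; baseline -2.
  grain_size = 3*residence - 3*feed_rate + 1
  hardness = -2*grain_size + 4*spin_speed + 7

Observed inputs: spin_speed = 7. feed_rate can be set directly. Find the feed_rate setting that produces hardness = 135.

Substituting into the grain_size equation gives grain_size = 9*feed_rate - 5.
Substituting into the hardness equation gives hardness = -18*feed_rate + 45.
Solve -18*feed_rate + 45 = 135: feed_rate = (135 - 45) / -18 = -5.

feed_rate = -5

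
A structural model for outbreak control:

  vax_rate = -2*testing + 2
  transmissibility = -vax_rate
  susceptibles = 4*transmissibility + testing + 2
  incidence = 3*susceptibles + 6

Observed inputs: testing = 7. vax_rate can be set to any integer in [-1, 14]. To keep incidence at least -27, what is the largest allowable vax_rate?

Intervening on vax_rate fixes its value directly, overriding its dependence on testing.
Substituting into the susceptibles equation gives susceptibles = -4*vax_rate + 9.
So incidence = -12*vax_rate + 33.
Require -12*vax_rate + 33 ≥ -27, so vax_rate ≤ 5.
The largest integer in [-1, 14] satisfying this is 5.

vax_rate = 5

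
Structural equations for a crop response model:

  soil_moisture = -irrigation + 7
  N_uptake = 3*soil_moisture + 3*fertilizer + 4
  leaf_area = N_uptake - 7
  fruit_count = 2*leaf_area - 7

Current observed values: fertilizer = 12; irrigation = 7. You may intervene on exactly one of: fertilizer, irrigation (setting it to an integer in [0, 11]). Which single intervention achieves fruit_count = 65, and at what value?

set irrigation = 6

Intervening on fertilizer: fruit_count = 6*fertilizer - 13. Reaching 65 requires fertilizer = 13, outside [0, 11].
Intervening on irrigation: with other inputs at their observed values, fruit_count = -6*irrigation + 101. Solving for 65 gives irrigation = 6, within [0, 11].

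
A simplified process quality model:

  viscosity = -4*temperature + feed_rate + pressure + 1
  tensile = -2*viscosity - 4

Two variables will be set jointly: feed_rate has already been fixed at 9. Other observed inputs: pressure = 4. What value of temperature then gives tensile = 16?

With feed_rate held at 9:
Substituting into the viscosity equation gives viscosity = -4*temperature + 14.
Substituting into the tensile equation gives tensile = 8*temperature - 32.
Solve 8*temperature - 32 = 16: temperature = (16 + 32) / 8 = 6.

temperature = 6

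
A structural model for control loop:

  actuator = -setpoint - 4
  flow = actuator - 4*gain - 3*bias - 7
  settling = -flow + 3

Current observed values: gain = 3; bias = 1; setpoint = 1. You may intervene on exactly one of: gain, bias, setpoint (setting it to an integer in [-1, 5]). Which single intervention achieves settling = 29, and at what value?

set setpoint = 0

Intervening on gain: settling = 4*gain + 18. Reaching 29 requires gain = 11/4, not an integer.
Intervening on bias: settling = 3*bias + 27. Reaching 29 requires bias = 2/3, not an integer.
Intervening on setpoint: with other inputs at their observed values, settling = setpoint + 29. Solving for 29 gives setpoint = 0, within [-1, 5].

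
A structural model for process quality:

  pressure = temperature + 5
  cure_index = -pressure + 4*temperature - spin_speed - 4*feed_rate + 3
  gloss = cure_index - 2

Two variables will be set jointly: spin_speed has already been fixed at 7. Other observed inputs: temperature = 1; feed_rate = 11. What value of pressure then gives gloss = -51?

With spin_speed held at 7:
Intervening on pressure fixes its value directly, overriding its dependence on temperature.
Substituting into the cure_index equation gives cure_index = -pressure - 44.
Substituting into the gloss equation gives gloss = -pressure - 46.
Solve -pressure - 46 = -51: pressure = (-51 + 46) / -1 = 5.

pressure = 5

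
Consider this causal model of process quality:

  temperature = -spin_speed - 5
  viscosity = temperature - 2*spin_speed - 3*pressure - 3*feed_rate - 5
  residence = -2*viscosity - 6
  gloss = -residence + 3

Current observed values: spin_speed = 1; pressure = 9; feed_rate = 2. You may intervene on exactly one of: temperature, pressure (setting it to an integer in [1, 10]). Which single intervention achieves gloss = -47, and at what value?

set pressure = 3

Intervening on temperature: gloss = 2*temperature - 71. Reaching -47 requires temperature = 12, outside [1, 10].
Intervening on pressure: with other inputs at their observed values, gloss = -6*pressure - 29. Solving for -47 gives pressure = 3, within [1, 10].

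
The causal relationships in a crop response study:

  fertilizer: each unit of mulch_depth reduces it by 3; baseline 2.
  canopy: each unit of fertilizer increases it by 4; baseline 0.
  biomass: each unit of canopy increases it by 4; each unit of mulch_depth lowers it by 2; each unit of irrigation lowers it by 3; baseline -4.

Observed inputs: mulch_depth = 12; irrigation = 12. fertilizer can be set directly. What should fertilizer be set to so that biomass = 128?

Intervening on fertilizer fixes its value directly, overriding its dependence on mulch_depth.
Substituting into the biomass equation gives biomass = 16*fertilizer - 64.
Solve 16*fertilizer - 64 = 128: fertilizer = (128 + 64) / 16 = 12.

fertilizer = 12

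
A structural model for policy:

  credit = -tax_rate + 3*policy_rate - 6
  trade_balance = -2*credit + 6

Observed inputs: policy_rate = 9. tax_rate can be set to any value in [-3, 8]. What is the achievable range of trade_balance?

Substituting into the credit equation gives credit = -tax_rate + 21.
trade_balance becomes 2*tax_rate - 36.
Linear in tax_rate, so extremes are at the endpoints: tax_rate = -3 gives trade_balance = -42; tax_rate = 8 gives trade_balance = -20.

-42 to -20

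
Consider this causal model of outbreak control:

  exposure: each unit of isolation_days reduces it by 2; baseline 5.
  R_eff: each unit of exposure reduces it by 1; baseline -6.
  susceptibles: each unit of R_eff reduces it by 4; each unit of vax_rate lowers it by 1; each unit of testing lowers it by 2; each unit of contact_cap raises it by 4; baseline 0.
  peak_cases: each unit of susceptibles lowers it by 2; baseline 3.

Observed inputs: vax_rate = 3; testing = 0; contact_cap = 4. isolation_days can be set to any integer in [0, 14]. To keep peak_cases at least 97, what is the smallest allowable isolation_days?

Substituting into the R_eff equation gives R_eff = 2*isolation_days - 11.
So susceptibles = -8*isolation_days + 57.
Substituting into the peak_cases equation gives peak_cases = 16*isolation_days - 111.
Require 16*isolation_days - 111 ≥ 97, so isolation_days ≥ 13.
The smallest integer in [0, 14] satisfying this is 13.

isolation_days = 13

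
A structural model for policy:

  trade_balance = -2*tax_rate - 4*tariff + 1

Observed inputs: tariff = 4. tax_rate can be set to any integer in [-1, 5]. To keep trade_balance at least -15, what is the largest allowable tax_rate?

tax_rate = 0

Substituting into the trade_balance equation gives trade_balance = -2*tax_rate - 15.
Require -2*tax_rate - 15 ≥ -15, so tax_rate ≤ 0.
The largest integer in [-1, 5] satisfying this is 0.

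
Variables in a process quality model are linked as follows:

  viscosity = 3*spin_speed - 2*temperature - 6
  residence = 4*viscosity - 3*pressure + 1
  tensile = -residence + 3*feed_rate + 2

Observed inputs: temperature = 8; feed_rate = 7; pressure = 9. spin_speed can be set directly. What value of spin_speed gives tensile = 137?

Substituting into the viscosity equation gives viscosity = 3*spin_speed - 22.
This gives residence = 12*spin_speed - 114.
Substituting into the tensile equation gives tensile = -12*spin_speed + 137.
Solve -12*spin_speed + 137 = 137: spin_speed = (137 - 137) / -12 = 0.

spin_speed = 0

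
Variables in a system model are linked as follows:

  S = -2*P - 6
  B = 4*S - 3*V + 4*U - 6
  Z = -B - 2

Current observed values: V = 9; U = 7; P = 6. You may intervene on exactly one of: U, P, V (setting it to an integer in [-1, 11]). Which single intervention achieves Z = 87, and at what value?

set U = 4

Intervening on U: with other inputs at their observed values, Z = -4*U + 103. Solving for 87 gives U = 4, within [-1, 11].
Intervening on P: Z = 8*P + 27. Reaching 87 requires P = 15/2, not an integer.
Intervening on V: Z = 3*V + 48. Reaching 87 requires V = 13, outside [-1, 11].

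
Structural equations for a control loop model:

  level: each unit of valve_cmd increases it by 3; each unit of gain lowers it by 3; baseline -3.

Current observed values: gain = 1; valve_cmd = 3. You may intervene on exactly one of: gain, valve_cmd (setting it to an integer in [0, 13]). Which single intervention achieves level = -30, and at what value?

set gain = 12

Intervening on gain: with other inputs at their observed values, level = -3*gain + 6. Solving for -30 gives gain = 12, within [0, 13].
Intervening on valve_cmd: level = 3*valve_cmd - 6. Reaching -30 requires valve_cmd = -8, outside [0, 13].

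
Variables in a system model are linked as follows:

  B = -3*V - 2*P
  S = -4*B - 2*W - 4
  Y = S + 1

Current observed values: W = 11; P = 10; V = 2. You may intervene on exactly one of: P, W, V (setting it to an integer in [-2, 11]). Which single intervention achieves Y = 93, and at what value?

Intervening on P: Y = 8*P - 1. Reaching 93 requires P = 47/4, not an integer.
Intervening on W: with other inputs at their observed values, Y = -2*W + 101. Solving for 93 gives W = 4, within [-2, 11].
Intervening on V: Y = 12*V + 55. Reaching 93 requires V = 19/6, not an integer.

set W = 4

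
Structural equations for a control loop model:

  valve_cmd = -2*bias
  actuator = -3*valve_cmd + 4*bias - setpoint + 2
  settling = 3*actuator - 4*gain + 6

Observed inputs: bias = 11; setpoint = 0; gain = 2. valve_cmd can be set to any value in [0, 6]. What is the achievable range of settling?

Intervening on valve_cmd fixes its value directly, overriding its dependence on bias.
Substituting into the actuator equation gives actuator = -3*valve_cmd + 46.
Substituting into the settling equation gives settling = -9*valve_cmd + 136.
Linear in valve_cmd, so extremes are at the endpoints: valve_cmd = 0 gives settling = 136; valve_cmd = 6 gives settling = 82.

82 to 136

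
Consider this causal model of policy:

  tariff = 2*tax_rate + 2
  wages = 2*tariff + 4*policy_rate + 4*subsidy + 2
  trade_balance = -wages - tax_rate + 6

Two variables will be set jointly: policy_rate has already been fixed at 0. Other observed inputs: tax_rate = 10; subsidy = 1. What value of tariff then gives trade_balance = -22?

With policy_rate held at 0:
Intervening on tariff fixes its value directly, overriding its dependence on tax_rate.
Substituting into the wages equation gives wages = 2*tariff + 6.
This gives trade_balance = -2*tariff - 10.
Solve -2*tariff - 10 = -22: tariff = (-22 + 10) / -2 = 6.

tariff = 6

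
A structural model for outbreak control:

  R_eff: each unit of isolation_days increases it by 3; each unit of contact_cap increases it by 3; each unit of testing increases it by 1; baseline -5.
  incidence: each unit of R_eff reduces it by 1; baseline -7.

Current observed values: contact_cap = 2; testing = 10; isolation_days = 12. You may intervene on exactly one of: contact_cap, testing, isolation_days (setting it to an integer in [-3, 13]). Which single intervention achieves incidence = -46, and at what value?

set testing = 2

Intervening on contact_cap: incidence = -3*contact_cap - 48. Reaching -46 requires contact_cap = -2/3, not an integer.
Intervening on testing: with other inputs at their observed values, incidence = -testing - 44. Solving for -46 gives testing = 2, within [-3, 13].
Intervening on isolation_days: incidence = -3*isolation_days - 18. Reaching -46 requires isolation_days = 28/3, not an integer.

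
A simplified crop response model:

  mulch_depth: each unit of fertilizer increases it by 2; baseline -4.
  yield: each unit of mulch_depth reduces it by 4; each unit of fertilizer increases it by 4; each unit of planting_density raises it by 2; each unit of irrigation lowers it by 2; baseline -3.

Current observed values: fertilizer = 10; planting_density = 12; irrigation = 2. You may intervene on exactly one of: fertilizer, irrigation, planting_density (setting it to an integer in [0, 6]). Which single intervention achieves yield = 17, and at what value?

set fertilizer = 4

Intervening on fertilizer: with other inputs at their observed values, yield = -4*fertilizer + 33. Solving for 17 gives fertilizer = 4, within [0, 6].
Intervening on irrigation: yield = -2*irrigation - 3. Reaching 17 requires irrigation = -10, outside [0, 6].
Intervening on planting_density: yield = 2*planting_density - 31. Reaching 17 requires planting_density = 24, outside [0, 6].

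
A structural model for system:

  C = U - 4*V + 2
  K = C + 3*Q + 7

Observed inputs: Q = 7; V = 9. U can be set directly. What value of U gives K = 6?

Substituting into the C equation gives C = U - 34.
Substituting into the K equation gives K = U - 6.
Solve U - 6 = 6: U = (6 + 6) / 1 = 12.

U = 12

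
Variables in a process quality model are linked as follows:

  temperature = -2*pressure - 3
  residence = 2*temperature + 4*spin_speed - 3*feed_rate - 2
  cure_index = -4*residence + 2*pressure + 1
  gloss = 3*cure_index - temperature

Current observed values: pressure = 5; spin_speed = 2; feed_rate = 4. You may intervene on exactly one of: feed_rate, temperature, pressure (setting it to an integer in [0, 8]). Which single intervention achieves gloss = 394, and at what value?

set feed_rate = 3

Intervening on feed_rate: with other inputs at their observed values, gloss = 36*feed_rate + 286. Solving for 394 gives feed_rate = 3, within [0, 8].
Intervening on temperature: gloss = -25*temperature + 105. Reaching 394 requires temperature = -289/25, not an integer.
Intervening on pressure: gloss = 56*pressure + 150. Reaching 394 requires pressure = 61/14, not an integer.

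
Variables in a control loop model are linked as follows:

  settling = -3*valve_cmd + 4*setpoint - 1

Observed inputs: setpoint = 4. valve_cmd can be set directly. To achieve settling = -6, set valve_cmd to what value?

valve_cmd = 7

Substituting into the settling equation gives settling = -3*valve_cmd + 15.
Solve -3*valve_cmd + 15 = -6: valve_cmd = (-6 - 15) / -3 = 7.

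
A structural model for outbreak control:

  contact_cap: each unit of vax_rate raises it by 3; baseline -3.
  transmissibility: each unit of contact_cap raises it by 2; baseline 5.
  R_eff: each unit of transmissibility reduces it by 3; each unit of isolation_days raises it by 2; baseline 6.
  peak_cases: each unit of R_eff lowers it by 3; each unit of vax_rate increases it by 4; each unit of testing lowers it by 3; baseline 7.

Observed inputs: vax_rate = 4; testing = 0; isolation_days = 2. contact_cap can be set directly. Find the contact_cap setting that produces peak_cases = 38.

contact_cap = 0

Intervening on contact_cap fixes its value directly, overriding its dependence on vax_rate.
Substituting into the R_eff equation gives R_eff = -6*contact_cap - 5.
Substituting into the peak_cases equation gives peak_cases = 18*contact_cap + 38.
Solve 18*contact_cap + 38 = 38: contact_cap = (38 - 38) / 18 = 0.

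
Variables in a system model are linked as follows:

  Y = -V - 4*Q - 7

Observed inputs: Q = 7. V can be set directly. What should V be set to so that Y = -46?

Substituting into the Y equation gives Y = -V - 35.
Solve -V - 35 = -46: V = (-46 + 35) / -1 = 11.

V = 11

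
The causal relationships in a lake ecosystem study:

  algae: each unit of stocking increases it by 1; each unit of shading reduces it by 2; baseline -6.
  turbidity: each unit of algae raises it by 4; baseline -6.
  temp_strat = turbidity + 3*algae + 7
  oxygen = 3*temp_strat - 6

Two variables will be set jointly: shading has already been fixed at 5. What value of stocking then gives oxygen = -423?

With shading held at 5:
Substituting into the algae equation gives algae = stocking - 16.
turbidity becomes 4*stocking - 70.
Substituting into the temp_strat equation gives temp_strat = 7*stocking - 111.
Substituting into the oxygen equation gives oxygen = 21*stocking - 339.
Solve 21*stocking - 339 = -423: stocking = (-423 + 339) / 21 = -4.

stocking = -4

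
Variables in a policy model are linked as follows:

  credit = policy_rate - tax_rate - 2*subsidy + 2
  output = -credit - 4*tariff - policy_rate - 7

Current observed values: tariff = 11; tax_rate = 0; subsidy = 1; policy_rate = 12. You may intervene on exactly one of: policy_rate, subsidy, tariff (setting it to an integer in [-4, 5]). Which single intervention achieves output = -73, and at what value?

set subsidy = 2

Intervening on policy_rate: output = -2*policy_rate - 51. Reaching -73 requires policy_rate = 11, outside [-4, 5].
Intervening on subsidy: with other inputs at their observed values, output = 2*subsidy - 77. Solving for -73 gives subsidy = 2, within [-4, 5].
Intervening on tariff: output = -4*tariff - 31. Reaching -73 requires tariff = 21/2, not an integer.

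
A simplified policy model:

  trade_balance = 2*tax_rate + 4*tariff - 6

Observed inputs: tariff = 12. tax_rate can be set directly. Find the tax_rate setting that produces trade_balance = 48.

tax_rate = 3

Substituting into the trade_balance equation gives trade_balance = 2*tax_rate + 42.
Solve 2*tax_rate + 42 = 48: tax_rate = (48 - 42) / 2 = 3.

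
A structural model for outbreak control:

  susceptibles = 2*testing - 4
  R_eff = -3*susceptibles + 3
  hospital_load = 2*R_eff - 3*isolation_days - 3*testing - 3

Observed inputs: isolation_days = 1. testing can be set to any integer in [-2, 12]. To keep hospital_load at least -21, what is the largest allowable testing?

testing = 3

Substituting into the R_eff equation gives R_eff = -6*testing + 15.
Substituting into the hospital_load equation gives hospital_load = -15*testing + 24.
Require -15*testing + 24 ≥ -21, so testing ≤ 3.
The largest integer in [-2, 12] satisfying this is 3.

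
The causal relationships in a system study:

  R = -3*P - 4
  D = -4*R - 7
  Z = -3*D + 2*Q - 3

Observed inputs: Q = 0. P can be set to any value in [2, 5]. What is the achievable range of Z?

-210 to -102

Substituting into the D equation gives D = 12*P + 9.
Substituting into the Z equation gives Z = -36*P - 30.
Linear in P, so extremes are at the endpoints: P = 2 gives Z = -102; P = 5 gives Z = -210.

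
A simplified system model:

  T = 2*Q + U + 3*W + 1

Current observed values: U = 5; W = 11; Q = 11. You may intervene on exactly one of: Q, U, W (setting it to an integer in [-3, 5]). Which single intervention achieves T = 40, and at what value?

Intervening on Q: T = 2*Q + 39. Reaching 40 requires Q = 1/2, not an integer.
Intervening on U: T = U + 56. Reaching 40 requires U = -16, outside [-3, 5].
Intervening on W: with other inputs at their observed values, T = 3*W + 28. Solving for 40 gives W = 4, within [-3, 5].

set W = 4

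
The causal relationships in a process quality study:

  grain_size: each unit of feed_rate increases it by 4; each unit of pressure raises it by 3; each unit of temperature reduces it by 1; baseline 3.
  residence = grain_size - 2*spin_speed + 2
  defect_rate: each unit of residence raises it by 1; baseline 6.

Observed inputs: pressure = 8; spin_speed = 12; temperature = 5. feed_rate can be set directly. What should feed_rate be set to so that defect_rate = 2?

Substituting into the grain_size equation gives grain_size = 4*feed_rate + 22.
This gives residence = 4*feed_rate.
This gives defect_rate = 4*feed_rate + 6.
Solve 4*feed_rate + 6 = 2: feed_rate = (2 - 6) / 4 = -1.

feed_rate = -1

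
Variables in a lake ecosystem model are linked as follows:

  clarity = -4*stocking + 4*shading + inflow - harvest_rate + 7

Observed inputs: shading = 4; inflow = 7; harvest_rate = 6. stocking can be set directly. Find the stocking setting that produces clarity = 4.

stocking = 5

Substituting into the clarity equation gives clarity = -4*stocking + 24.
Solve -4*stocking + 24 = 4: stocking = (4 - 24) / -4 = 5.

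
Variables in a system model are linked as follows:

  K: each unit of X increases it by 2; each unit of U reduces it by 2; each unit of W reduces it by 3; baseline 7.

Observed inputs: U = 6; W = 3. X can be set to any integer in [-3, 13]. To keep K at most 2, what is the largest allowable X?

Substituting into the K equation gives K = 2*X - 14.
Require 2*X - 14 ≤ 2, so X ≤ 8.
The largest integer in [-3, 13] satisfying this is 8.

X = 8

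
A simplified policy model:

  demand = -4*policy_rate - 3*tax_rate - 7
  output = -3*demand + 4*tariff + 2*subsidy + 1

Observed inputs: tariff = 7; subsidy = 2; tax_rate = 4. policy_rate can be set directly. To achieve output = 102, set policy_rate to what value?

policy_rate = 1

Substituting into the demand equation gives demand = -4*policy_rate - 19.
So output = 12*policy_rate + 90.
Solve 12*policy_rate + 90 = 102: policy_rate = (102 - 90) / 12 = 1.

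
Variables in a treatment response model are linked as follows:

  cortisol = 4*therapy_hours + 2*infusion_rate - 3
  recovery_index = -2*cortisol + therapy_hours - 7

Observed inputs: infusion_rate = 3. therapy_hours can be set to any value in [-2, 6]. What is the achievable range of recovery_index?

Substituting into the cortisol equation gives cortisol = 4*therapy_hours + 3.
So recovery_index = -7*therapy_hours - 13.
Linear in therapy_hours, so extremes are at the endpoints: therapy_hours = -2 gives recovery_index = 1; therapy_hours = 6 gives recovery_index = -55.

-55 to 1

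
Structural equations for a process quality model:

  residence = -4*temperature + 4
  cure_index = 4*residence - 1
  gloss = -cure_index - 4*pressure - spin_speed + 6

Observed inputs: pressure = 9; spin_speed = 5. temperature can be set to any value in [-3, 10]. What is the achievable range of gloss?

Substituting into the cure_index equation gives cure_index = -16*temperature + 15.
This gives gloss = 16*temperature - 50.
Linear in temperature, so extremes are at the endpoints: temperature = -3 gives gloss = -98; temperature = 10 gives gloss = 110.

-98 to 110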